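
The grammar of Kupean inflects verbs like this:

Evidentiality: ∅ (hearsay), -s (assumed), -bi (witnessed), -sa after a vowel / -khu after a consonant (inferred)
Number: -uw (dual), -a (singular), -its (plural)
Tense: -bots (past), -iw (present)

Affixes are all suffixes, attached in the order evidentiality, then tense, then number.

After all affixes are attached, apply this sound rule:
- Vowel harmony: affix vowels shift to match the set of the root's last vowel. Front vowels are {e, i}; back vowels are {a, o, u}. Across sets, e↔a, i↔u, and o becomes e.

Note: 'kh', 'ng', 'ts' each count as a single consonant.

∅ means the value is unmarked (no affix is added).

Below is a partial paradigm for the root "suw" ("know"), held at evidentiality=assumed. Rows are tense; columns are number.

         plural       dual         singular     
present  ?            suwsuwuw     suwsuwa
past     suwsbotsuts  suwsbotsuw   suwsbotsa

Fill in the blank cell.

Attach evidentiality assumed -s → suws.
Attach tense present -iw → suwsiw.
Attach number plural -its → suwsiwits.
Apply vowel harmony: suwsiwits → suwsuwuts.

suwsuwuts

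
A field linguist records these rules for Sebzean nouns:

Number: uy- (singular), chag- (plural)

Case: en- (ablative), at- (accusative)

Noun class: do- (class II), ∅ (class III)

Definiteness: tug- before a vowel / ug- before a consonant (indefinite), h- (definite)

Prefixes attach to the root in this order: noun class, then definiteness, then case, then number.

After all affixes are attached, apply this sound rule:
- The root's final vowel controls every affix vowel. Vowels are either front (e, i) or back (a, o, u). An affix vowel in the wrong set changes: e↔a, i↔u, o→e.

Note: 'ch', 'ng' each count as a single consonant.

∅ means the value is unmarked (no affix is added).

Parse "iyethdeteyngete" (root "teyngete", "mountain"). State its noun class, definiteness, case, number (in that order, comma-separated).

class II, definite, accusative, singular

Segment: uy-at-h-do-teyngete.
noun class: do- → class II.
definiteness: h- → definite.
case: at- → accusative.
number: uy- → singular.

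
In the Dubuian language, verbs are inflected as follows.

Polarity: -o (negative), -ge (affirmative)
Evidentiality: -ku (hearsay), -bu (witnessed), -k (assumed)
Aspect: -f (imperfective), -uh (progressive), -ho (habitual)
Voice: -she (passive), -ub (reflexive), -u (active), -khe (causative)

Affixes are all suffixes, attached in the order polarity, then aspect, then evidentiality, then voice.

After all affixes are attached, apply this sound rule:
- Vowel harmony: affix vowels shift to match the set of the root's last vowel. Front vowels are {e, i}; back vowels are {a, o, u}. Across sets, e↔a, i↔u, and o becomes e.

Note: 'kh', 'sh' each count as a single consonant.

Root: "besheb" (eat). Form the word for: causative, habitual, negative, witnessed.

Attach polarity negative -o → beshebo.
Attach aspect habitual -ho → besheboho.
Attach evidentiality witnessed -bu → beshebohobu.
Attach voice causative -khe → beshebohobukhe.
Apply vowel harmony: beshebohobukhe → beshebehebikhe.

beshebehebikhe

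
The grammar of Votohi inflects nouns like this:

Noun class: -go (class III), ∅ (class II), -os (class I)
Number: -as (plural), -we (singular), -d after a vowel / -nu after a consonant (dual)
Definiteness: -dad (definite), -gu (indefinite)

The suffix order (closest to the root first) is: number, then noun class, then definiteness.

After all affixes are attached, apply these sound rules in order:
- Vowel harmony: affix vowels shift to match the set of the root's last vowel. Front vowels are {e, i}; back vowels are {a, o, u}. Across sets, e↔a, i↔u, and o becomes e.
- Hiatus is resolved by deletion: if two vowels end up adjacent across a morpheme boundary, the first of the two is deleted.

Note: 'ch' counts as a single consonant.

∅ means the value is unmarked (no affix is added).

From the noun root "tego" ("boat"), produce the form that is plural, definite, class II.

tegasdad

Attach number plural -as → tegoas.
noun class = class II: zero marking, form stays tegoas.
Attach definiteness definite -dad → tegoasdad.
Vowel harmony: no change.
Apply vowel deletion: tegoasdad → tegasdad.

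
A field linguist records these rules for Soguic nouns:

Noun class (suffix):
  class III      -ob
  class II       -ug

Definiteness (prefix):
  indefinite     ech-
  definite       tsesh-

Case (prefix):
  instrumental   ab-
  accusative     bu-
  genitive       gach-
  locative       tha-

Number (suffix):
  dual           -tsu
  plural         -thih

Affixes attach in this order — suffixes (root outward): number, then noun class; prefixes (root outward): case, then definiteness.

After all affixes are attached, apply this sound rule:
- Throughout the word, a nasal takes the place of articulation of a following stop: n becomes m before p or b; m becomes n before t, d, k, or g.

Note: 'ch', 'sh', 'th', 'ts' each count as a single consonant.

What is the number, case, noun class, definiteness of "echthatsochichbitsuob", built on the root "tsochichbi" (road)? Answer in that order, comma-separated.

Segment: ech-tha-tsochichbi-tsu-ob.
number: -tsu → dual.
case: tha- → locative.
noun class: -ob → class III.
definiteness: ech- → indefinite.

dual, locative, class III, indefinite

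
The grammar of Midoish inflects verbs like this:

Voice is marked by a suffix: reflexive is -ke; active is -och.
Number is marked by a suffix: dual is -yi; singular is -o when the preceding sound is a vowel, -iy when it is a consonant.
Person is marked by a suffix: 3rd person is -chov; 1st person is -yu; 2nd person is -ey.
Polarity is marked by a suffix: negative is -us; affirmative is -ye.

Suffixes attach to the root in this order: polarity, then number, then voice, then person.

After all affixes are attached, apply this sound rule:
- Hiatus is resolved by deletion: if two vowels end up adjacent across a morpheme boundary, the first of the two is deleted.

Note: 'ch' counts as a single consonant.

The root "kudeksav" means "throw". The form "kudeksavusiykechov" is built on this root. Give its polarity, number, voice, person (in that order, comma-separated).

negative, singular, reflexive, 3rd person

Segment: kudeksav-us-iy-ke-chov.
polarity: -us → negative.
number: -o/iy → singular.
voice: -ke → reflexive.
person: -chov → 3rd person.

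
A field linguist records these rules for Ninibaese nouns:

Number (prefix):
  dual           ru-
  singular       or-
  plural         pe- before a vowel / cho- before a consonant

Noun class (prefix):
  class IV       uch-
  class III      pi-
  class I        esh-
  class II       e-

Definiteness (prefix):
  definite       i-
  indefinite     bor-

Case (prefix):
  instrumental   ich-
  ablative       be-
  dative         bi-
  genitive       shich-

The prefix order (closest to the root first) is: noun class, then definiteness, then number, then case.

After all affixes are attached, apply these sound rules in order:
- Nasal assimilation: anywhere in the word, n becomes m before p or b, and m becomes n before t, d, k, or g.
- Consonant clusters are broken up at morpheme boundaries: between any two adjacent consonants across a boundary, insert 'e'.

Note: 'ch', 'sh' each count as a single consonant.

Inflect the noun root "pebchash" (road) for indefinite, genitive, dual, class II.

shicheruborepebchash

Attach noun class class II e- → epebchash.
Attach definiteness indefinite bor- → borepebchash.
Attach number dual ru- → ruborepebchash.
Attach case genitive shich- → shichruborepebchash.
Nasal assimilation: no change.
Apply epenthesis: shichruborepebchash → shicheruborepebchash.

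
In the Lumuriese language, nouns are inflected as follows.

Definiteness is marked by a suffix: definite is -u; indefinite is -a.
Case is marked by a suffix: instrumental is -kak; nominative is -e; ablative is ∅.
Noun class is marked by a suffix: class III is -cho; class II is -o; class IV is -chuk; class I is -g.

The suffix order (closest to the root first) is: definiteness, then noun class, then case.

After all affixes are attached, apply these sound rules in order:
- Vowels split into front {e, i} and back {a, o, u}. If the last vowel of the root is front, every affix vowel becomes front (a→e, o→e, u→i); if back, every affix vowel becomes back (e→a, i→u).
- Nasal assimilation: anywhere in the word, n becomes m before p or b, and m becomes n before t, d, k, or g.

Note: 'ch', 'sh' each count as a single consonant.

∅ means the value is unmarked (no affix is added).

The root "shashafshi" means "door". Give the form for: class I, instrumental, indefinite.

shashafshiegkek

Attach definiteness indefinite -a → shashafshia.
Attach noun class class I -g → shashafshiag.
Attach case instrumental -kak → shashafshiagkak.
Apply vowel harmony: shashafshiagkak → shashafshiegkek.
Nasal assimilation: no change.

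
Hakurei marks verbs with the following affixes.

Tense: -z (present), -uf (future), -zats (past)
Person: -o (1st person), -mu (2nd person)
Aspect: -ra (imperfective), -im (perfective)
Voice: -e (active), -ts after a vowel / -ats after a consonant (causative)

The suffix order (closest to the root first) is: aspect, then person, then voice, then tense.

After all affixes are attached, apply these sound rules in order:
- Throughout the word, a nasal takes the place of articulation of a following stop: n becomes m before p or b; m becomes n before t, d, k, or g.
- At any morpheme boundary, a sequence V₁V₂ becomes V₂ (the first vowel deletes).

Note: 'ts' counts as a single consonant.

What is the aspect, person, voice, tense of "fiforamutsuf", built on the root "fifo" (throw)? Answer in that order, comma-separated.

imperfective, 2nd person, causative, future

Segment: fifo-ra-mu-ts-uf.
aspect: -ra → imperfective.
person: -mu → 2nd person.
voice: -ts/ats → causative.
tense: -uf → future.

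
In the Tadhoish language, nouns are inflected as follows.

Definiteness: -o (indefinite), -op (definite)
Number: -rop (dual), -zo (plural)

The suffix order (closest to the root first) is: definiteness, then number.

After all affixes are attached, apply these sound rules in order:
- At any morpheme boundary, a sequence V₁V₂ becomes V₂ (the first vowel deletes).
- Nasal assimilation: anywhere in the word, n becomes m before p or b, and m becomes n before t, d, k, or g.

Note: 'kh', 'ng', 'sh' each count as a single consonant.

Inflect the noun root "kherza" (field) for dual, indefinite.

Attach definiteness indefinite -o → kherzao.
Attach number dual -rop → kherzaorop.
Apply vowel deletion: kherzaorop → kherzorop.
Nasal assimilation: no change.

kherzorop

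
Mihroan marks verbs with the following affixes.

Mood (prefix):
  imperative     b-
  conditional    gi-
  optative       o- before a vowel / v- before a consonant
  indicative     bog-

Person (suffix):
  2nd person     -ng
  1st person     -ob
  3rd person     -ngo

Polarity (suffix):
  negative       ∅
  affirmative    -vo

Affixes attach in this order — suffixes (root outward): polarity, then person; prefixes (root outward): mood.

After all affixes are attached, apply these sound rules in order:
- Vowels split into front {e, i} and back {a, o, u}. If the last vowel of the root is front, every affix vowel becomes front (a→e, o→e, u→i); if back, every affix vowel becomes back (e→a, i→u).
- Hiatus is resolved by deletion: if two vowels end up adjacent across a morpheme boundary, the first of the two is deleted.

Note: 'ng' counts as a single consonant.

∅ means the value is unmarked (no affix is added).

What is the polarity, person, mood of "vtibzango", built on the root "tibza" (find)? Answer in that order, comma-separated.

Segment: v-tibza-ngo.
polarity: ∅ → negative.
person: -ngo → 3rd person.
mood: o/v- → optative.

negative, 3rd person, optative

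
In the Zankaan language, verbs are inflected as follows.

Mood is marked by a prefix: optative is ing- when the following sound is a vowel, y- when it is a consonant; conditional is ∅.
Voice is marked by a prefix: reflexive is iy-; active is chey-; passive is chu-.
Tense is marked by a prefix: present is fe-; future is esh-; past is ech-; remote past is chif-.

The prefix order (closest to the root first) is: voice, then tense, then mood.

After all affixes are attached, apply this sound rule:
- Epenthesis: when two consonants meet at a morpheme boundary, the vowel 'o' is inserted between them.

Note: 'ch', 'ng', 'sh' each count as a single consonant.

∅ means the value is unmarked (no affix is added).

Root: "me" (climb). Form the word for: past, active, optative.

Attach voice active chey- → cheyme.
Attach tense past ech- → echcheyme.
Attach mood optative ing- (before vowel 'e') → ingechcheyme.
Apply epenthesis: ingechcheyme → ingechocheyome.

ingechocheyome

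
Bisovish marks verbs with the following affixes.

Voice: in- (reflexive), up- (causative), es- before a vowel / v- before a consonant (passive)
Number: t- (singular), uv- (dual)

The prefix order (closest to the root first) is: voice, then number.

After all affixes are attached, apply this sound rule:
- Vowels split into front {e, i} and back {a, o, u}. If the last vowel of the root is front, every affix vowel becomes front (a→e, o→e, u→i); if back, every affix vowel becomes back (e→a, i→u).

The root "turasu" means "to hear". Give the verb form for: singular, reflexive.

Attach voice reflexive in- → inturasu.
Attach number singular t- → tinturasu.
Apply vowel harmony: tinturasu → tunturasu.

tunturasu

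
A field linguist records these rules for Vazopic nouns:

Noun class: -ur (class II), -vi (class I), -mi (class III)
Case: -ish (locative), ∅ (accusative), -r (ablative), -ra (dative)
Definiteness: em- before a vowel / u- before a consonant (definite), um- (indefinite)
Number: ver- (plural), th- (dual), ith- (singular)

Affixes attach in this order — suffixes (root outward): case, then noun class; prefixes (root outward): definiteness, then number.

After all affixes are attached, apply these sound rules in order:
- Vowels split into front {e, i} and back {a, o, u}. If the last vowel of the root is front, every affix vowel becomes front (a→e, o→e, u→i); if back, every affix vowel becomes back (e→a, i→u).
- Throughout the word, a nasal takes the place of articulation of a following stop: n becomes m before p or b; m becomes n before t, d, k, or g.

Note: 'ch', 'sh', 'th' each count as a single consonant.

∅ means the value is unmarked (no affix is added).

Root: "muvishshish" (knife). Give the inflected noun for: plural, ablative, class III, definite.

verimuvishshishrmi

Attach case ablative -r → muvishshishr.
Attach definiteness definite u- (before consonant 'm') → umuvishshishr.
Attach noun class class III -mi → umuvishshishrmi.
Attach number plural ver- → verumuvishshishrmi.
Apply vowel harmony: verumuvishshishrmi → verimuvishshishrmi.
Nasal assimilation: no change.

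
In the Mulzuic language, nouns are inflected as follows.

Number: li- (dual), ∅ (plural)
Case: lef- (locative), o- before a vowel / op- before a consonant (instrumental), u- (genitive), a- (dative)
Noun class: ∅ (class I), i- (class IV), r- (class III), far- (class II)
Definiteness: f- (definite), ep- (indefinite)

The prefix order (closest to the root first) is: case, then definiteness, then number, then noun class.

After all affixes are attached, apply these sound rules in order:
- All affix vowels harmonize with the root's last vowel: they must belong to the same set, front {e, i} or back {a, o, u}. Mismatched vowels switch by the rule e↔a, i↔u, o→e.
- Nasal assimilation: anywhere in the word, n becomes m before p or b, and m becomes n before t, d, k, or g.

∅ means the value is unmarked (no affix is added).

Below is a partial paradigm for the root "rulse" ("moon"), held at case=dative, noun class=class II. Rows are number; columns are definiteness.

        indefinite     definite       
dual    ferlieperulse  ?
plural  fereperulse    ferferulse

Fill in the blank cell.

ferliferulse

Attach case dative a- → arulse.
Attach definiteness definite f- → farulse.
Attach number dual li- → lifarulse.
Attach noun class class II far- → farlifarulse.
Apply vowel harmony: farlifarulse → ferliferulse.
Nasal assimilation: no change.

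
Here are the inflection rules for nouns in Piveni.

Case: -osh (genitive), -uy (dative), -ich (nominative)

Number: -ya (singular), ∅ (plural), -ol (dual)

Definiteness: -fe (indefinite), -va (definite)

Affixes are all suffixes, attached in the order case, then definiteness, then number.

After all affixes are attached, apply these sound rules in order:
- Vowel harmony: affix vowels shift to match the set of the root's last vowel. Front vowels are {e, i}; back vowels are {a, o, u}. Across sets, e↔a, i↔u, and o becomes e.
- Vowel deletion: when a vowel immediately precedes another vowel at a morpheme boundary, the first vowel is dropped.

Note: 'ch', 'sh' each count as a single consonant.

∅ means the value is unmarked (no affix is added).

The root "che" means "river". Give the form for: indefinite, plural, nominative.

Attach case nominative -ich → cheich.
Attach definiteness indefinite -fe → cheichfe.
number = plural: zero marking, form stays cheichfe.
Vowel harmony: no change.
Apply vowel deletion: cheichfe → chichfe.

chichfe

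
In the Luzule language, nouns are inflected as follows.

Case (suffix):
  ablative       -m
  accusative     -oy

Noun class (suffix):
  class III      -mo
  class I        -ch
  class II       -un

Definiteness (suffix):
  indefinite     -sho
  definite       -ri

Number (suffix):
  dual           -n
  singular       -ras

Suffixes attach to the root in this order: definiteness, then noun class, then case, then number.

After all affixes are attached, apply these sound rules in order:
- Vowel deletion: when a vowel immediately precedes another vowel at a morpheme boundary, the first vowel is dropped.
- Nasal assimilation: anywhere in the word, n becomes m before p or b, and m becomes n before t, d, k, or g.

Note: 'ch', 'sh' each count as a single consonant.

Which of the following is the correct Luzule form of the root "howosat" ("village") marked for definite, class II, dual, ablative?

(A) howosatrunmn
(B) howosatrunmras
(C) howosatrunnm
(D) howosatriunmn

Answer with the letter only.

A

Attach definiteness definite -ri → howosatri.
Attach noun class class II -un → howosatriun.
Attach case ablative -m → howosatriunm.
Attach number dual -n → howosatriunmn.
Apply vowel deletion: howosatriunmn → howosatrunmn.
Nasal assimilation: no change.
So the correct form is howosatrunmn, option (A).
(D) howosatriunmn is wrong: it fails to apply the sound rule(s).
(B) howosatrunmras is wrong: it uses singular instead of dual for number.
(C) howosatrunnm is wrong: it has the affixes in the wrong order.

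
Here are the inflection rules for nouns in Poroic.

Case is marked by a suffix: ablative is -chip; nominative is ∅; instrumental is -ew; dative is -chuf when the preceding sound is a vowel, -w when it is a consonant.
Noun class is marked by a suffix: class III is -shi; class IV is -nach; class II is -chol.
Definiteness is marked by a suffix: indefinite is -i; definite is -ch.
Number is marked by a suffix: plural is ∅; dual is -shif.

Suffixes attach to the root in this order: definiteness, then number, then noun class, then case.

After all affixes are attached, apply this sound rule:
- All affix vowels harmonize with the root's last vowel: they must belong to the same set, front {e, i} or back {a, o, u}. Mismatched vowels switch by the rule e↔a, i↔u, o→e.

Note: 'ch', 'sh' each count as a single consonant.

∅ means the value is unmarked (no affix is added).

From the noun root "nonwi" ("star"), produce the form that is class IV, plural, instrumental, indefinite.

Attach definiteness indefinite -i → nonwii.
number = plural: zero marking, form stays nonwii.
Attach noun class class IV -nach → nonwiinach.
Attach case instrumental -ew → nonwiinachew.
Apply vowel harmony: nonwiinachew → nonwiinechew.

nonwiinechew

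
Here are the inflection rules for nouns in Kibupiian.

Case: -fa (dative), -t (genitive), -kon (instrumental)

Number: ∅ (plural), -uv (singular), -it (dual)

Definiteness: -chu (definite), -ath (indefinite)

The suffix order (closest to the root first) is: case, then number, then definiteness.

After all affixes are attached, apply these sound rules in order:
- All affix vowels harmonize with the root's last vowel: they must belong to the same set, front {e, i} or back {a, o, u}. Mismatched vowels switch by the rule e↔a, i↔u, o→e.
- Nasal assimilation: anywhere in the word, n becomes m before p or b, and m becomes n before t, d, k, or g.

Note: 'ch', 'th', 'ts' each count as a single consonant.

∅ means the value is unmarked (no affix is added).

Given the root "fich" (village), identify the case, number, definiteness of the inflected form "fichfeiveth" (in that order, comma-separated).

dative, singular, indefinite

Segment: fich-fa-uv-ath.
case: -fa → dative.
number: -uv → singular.
definiteness: -ath → indefinite.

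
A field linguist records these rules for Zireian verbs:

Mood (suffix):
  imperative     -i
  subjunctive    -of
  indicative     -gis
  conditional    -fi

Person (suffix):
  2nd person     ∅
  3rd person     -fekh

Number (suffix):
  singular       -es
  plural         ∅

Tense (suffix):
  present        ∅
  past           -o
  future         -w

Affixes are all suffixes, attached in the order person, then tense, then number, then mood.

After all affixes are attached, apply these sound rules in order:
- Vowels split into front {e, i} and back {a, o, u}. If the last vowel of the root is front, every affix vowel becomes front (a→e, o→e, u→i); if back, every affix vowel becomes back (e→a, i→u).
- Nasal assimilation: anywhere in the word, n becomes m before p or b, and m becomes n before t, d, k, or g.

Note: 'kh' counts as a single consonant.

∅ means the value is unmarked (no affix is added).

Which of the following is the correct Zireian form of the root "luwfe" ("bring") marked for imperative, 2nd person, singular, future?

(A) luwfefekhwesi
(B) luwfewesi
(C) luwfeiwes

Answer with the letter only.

B

person = 2nd person: zero marking, form stays luwfe.
Attach tense future -w → luwfew.
Attach number singular -es → luwfewes.
Attach mood imperative -i → luwfewesi.
Vowel harmony: no change.
Nasal assimilation: no change.
So the correct form is luwfewesi, option (B).
(A) luwfefekhwesi is wrong: it uses 3rd person instead of 2nd person for person.
(C) luwfeiwes is wrong: it has the affixes in the wrong order.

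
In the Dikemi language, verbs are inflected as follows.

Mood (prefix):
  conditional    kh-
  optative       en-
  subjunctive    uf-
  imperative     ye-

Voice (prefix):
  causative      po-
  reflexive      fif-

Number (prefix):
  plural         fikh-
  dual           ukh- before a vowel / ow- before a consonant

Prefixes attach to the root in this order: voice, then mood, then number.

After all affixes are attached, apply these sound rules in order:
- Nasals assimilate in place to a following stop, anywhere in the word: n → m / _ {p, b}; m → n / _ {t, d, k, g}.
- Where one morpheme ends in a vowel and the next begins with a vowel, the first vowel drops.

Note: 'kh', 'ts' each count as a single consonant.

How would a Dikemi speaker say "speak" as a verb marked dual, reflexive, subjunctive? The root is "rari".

ukhuffifrari

Attach voice reflexive fif- → fifrari.
Attach mood subjunctive uf- → uffifrari.
Attach number dual ukh- (before vowel 'u') → ukhuffifrari.
Nasal assimilation: no change.
Vowel deletion: no change.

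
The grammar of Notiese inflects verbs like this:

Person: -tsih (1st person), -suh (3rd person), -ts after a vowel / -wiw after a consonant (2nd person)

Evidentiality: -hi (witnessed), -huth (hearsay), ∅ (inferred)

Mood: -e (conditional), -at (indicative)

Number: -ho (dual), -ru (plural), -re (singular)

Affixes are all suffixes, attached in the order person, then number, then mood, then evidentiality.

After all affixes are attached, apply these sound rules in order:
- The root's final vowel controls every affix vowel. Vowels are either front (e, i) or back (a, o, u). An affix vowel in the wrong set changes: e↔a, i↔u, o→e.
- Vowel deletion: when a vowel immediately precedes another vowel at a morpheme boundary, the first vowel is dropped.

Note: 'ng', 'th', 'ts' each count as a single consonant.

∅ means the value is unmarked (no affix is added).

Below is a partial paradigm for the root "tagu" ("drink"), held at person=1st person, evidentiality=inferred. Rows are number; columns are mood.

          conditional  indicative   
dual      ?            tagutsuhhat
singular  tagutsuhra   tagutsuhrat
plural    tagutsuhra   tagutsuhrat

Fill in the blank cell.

Attach person 1st person -tsih → tagutsih.
Attach number dual -ho → tagutsihho.
Attach mood conditional -e → tagutsihhoe.
evidentiality = inferred: zero marking, form stays tagutsihhoe.
Apply vowel harmony: tagutsihhoe → tagutsuhhoa.
Apply vowel deletion: tagutsuhhoa → tagutsuhha.

tagutsuhha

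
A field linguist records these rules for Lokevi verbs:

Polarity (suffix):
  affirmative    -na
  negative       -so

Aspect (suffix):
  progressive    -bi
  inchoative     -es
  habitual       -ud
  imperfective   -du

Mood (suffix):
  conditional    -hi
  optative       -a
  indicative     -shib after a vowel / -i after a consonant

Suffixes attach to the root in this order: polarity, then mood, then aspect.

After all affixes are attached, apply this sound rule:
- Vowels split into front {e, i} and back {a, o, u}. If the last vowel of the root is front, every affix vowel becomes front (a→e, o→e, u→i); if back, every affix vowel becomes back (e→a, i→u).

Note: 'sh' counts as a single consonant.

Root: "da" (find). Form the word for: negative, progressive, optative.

dasoabu

Attach polarity negative -so → daso.
Attach mood optative -a → dasoa.
Attach aspect progressive -bi → dasoabi.
Apply vowel harmony: dasoabi → dasoabu.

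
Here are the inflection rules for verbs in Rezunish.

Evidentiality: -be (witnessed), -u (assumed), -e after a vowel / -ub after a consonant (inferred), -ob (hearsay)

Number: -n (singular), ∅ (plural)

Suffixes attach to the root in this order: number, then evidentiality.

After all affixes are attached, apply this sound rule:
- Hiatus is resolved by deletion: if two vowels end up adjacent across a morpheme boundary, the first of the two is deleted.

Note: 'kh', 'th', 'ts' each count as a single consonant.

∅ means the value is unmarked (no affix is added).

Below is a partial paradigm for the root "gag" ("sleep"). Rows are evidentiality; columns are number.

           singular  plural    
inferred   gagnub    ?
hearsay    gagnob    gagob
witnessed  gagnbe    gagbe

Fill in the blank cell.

gagub

number = plural: zero marking, form stays gag.
Attach evidentiality inferred -ub (after consonant 'g') → gagub.
Vowel deletion: no change.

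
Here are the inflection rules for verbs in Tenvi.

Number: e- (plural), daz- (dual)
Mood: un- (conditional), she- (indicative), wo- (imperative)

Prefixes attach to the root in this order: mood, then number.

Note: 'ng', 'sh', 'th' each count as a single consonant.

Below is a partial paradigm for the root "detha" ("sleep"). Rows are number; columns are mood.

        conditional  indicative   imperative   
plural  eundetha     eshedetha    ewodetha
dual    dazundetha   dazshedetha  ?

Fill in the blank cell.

Attach mood imperative wo- → wodetha.
Attach number dual daz- → dazwodetha.

dazwodetha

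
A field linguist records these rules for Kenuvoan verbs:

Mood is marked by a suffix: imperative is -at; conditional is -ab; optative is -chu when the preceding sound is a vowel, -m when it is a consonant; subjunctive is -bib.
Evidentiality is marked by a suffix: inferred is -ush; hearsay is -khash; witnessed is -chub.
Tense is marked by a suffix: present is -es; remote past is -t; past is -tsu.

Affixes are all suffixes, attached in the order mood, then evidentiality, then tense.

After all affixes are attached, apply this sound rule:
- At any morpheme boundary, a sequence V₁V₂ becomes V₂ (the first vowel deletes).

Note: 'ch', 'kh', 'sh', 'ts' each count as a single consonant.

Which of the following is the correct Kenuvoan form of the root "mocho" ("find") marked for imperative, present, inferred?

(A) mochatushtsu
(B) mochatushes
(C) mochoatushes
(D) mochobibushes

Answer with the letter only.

Attach mood imperative -at → mochoat.
Attach evidentiality inferred -ush → mochoatush.
Attach tense present -es → mochoatushes.
Apply vowel deletion: mochoatushes → mochatushes.
So the correct form is mochatushes, option (B).
(D) mochobibushes is wrong: it uses subjunctive instead of imperative for mood.
(A) mochatushtsu is wrong: it uses past instead of present for tense.
(C) mochoatushes is wrong: it fails to apply the sound rule(s).

B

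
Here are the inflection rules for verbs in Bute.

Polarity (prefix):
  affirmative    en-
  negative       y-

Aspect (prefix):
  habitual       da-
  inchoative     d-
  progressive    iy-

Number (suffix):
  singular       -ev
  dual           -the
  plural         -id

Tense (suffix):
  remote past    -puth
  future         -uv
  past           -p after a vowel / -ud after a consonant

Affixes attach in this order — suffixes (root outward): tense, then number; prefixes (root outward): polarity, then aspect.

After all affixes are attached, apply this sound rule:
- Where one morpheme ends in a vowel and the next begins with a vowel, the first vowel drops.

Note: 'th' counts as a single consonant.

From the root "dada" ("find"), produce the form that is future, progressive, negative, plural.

iyydaduvid

Attach tense future -uv → dadauv.
Attach number plural -id → dadauvid.
Attach polarity negative y- → ydadauvid.
Attach aspect progressive iy- → iyydadauvid.
Apply vowel deletion: iyydadauvid → iyydaduvid.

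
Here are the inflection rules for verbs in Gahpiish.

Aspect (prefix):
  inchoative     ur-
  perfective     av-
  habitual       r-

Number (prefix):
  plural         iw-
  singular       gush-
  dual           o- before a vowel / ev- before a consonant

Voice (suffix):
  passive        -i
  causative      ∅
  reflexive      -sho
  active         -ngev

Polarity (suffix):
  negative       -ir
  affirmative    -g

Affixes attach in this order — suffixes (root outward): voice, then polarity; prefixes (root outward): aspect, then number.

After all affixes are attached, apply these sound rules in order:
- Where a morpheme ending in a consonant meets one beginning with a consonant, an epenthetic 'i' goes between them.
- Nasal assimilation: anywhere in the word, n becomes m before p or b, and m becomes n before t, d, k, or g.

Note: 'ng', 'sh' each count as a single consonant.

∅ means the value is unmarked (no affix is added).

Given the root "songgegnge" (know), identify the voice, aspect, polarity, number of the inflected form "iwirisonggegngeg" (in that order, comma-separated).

causative, habitual, affirmative, plural

Segment: iw-r-songgegnge-g.
voice: ∅ → causative.
aspect: r- → habitual.
polarity: -g → affirmative.
number: iw- → plural.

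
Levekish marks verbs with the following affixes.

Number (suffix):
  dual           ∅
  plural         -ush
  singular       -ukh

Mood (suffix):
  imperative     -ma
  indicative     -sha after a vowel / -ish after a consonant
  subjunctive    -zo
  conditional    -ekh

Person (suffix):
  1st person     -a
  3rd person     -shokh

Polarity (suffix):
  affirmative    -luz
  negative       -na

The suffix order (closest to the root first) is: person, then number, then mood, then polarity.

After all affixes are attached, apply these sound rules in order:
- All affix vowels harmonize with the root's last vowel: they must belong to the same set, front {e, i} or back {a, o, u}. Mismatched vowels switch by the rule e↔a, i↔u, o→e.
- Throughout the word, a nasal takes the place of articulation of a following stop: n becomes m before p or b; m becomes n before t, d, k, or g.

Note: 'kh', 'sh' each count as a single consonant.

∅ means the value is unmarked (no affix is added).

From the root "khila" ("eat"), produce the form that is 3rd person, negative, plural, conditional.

Attach person 3rd person -shokh → khilashokh.
Attach number plural -ush → khilashokhush.
Attach mood conditional -ekh → khilashokhushekh.
Attach polarity negative -na → khilashokhushekhna.
Apply vowel harmony: khilashokhushekhna → khilashokhushakhna.
Nasal assimilation: no change.

khilashokhushakhna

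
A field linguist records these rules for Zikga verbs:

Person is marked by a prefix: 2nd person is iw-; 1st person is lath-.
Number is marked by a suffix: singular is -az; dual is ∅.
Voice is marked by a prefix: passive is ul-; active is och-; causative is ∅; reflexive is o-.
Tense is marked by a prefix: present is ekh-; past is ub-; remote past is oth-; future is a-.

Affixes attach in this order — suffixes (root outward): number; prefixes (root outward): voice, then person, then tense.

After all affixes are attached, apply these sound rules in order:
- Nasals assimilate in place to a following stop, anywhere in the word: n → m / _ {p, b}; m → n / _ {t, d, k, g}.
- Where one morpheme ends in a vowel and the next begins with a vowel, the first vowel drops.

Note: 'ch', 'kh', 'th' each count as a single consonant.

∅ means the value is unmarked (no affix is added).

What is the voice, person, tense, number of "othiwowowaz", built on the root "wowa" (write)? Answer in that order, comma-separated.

reflexive, 2nd person, remote past, singular

Segment: oth-iw-o-wowa-az.
voice: o- → reflexive.
person: iw- → 2nd person.
tense: oth- → remote past.
number: -az → singular.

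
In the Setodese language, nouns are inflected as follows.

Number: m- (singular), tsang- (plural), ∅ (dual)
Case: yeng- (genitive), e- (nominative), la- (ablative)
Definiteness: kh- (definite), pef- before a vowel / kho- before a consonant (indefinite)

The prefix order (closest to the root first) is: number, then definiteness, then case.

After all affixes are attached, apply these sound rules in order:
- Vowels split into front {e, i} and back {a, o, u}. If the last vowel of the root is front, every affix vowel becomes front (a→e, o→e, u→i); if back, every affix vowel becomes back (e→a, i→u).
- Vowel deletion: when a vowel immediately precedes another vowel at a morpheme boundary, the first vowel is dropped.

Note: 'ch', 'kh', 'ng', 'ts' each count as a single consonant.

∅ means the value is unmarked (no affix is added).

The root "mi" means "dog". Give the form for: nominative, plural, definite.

Attach number plural tsang- → tsangmi.
Attach definiteness definite kh- → khtsangmi.
Attach case nominative e- → ekhtsangmi.
Apply vowel harmony: ekhtsangmi → ekhtsengmi.
Vowel deletion: no change.

ekhtsengmi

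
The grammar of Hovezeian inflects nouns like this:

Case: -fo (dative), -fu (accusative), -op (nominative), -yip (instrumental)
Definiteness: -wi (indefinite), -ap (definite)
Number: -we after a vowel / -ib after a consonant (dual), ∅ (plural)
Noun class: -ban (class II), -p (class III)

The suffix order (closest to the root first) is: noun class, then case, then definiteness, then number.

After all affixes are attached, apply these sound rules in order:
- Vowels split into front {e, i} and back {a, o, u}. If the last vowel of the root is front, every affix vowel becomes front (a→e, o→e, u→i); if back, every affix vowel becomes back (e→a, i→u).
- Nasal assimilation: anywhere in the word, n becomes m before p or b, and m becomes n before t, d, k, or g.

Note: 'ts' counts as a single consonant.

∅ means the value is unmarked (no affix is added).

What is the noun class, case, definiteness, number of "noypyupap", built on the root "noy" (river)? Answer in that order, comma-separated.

Segment: noy-p-yip-ap.
noun class: -p → class III.
case: -yip → instrumental.
definiteness: -ap → definite.
number: ∅ → plural.

class III, instrumental, definite, plural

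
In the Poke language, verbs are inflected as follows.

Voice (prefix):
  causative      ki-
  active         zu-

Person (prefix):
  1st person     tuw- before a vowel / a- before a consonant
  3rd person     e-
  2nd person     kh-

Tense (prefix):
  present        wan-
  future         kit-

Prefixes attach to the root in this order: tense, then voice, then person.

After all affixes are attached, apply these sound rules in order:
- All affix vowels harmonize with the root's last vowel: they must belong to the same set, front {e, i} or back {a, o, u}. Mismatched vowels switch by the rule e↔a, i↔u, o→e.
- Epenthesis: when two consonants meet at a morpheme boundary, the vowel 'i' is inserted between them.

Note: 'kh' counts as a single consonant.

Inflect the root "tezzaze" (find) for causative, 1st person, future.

ekikititezzaze

Attach tense future kit- → kittezzaze.
Attach voice causative ki- → kikittezzaze.
Attach person 1st person a- (before consonant 'k') → akikittezzaze.
Apply vowel harmony: akikittezzaze → ekikittezzaze.
Apply epenthesis: ekikittezzaze → ekikititezzaze.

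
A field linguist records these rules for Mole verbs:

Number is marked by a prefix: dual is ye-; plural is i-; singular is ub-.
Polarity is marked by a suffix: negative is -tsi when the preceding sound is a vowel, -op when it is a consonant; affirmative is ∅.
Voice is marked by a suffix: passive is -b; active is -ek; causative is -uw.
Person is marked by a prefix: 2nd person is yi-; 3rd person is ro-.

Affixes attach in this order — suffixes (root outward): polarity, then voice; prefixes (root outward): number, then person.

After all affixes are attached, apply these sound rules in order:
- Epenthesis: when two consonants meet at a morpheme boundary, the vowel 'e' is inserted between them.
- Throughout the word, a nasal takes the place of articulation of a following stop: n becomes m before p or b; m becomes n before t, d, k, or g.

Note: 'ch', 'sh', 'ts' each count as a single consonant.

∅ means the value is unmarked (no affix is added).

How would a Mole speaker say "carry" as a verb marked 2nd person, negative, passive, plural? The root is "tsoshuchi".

yiitsoshuchitsib

Attach number plural i- → itsoshuchi.
Attach polarity negative -tsi (after vowel 'i') → itsoshuchitsi.
Attach voice passive -b → itsoshuchitsib.
Attach person 2nd person yi- → yiitsoshuchitsib.
Epenthesis: no change.
Nasal assimilation: no change.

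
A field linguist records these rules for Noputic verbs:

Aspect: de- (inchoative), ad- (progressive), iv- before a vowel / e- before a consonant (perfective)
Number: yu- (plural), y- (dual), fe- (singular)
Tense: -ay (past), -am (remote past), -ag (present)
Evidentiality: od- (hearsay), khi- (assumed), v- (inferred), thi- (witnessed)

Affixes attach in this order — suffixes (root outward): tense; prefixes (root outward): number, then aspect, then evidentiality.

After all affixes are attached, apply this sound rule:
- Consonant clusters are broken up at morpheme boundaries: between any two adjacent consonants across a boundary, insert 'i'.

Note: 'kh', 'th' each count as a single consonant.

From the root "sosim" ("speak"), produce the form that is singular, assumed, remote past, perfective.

Attach tense remote past -am → sosimam.
Attach number singular fe- → fesosimam.
Attach aspect perfective e- (before consonant 'f') → efesosimam.
Attach evidentiality assumed khi- → khiefesosimam.
Epenthesis: no change.

khiefesosimam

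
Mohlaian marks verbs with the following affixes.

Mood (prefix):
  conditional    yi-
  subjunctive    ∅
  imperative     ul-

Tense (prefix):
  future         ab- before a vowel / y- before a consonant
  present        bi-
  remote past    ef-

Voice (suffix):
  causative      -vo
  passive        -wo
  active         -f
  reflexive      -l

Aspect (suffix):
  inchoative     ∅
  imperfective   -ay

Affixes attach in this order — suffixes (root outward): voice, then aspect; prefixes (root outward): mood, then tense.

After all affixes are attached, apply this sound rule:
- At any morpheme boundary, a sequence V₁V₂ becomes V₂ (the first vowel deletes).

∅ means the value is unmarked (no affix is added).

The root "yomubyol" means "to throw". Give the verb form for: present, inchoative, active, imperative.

Attach mood imperative ul- → ulyomubyol.
Attach voice active -f → ulyomubyolf.
Attach tense present bi- → biulyomubyolf.
aspect = inchoative: zero marking, form stays biulyomubyolf.
Apply vowel deletion: biulyomubyolf → bulyomubyolf.

bulyomubyolf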